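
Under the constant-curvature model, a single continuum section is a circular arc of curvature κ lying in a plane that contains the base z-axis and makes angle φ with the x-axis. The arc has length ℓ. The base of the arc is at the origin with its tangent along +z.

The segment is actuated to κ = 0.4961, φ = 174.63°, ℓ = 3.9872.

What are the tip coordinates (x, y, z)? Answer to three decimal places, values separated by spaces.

-2.802 0.263 1.851

θ = κ·ℓ = 0.4961 × 3.9872 = 1.97805 rad
ρ = (1 − cos θ)/κ = (1 − -0.39609)/0.4961 = 2.81413
z = sin θ / κ = 0.91821/0.4961 = 1.85086
x = ρ cos φ = 2.81413 × cos(174.63°) = -2.80178
y = ρ sin φ = 2.81413 × sin(174.63°) = 0.26337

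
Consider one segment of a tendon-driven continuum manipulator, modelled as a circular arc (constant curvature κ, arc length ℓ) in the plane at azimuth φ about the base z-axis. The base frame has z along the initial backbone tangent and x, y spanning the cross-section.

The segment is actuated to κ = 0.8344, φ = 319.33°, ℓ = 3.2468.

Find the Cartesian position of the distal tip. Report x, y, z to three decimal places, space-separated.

1.734 -1.490 0.502

θ = κ·ℓ = 0.8344 × 3.2468 = 2.70913 rad
ρ = (1 − cos θ)/κ = (1 − -0.90794)/0.8344 = 2.28660
z = sin θ / κ = 0.41911/0.8344 = 0.50229
x = ρ cos φ = 2.28660 × cos(319.33°) = 1.73433
y = ρ sin φ = 2.28660 × sin(319.33°) = -1.49018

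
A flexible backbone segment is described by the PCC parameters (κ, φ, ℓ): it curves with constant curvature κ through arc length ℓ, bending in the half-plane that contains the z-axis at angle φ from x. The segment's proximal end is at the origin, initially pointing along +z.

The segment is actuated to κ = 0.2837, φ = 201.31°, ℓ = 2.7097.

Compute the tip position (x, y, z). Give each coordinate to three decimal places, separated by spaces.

-0.923 -0.360 2.451

θ = κ·ℓ = 0.2837 × 2.7097 = 0.76874 rad
ρ = (1 − cos θ)/κ = (1 − 0.71879)/0.2837 = 0.99124
z = sin θ / κ = 0.69523/0.2837 = 2.45059
x = ρ cos φ = 0.99124 × cos(201.31°) = -0.92346
y = ρ sin φ = 0.99124 × sin(201.31°) = -0.36023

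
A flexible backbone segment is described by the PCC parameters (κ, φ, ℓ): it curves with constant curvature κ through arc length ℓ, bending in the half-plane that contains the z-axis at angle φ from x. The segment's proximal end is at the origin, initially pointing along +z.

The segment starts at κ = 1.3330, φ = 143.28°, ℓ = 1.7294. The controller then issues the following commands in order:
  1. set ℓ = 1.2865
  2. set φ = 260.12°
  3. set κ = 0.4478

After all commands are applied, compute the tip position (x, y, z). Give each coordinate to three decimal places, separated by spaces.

initial: κ=1.3330, φ=143.28°, ℓ=1.7294
cmd 1: set ℓ=1.2865 → (κ,φ,ℓ)=(1.3330,143.28°,1.2865) → tip=(-0.6877,0.5130,0.7424)
cmd 2: set φ=260.12° → (κ,φ,ℓ)=(1.3330,260.12°,1.2865) → tip=(-0.1472,-0.8452,0.7424)
cmd 3: set κ=0.4478 → (κ,φ,ℓ)=(0.4478,260.12°,1.2865) → tip=(-0.0618,-0.3551,1.2165)

-0.062 -0.355 1.217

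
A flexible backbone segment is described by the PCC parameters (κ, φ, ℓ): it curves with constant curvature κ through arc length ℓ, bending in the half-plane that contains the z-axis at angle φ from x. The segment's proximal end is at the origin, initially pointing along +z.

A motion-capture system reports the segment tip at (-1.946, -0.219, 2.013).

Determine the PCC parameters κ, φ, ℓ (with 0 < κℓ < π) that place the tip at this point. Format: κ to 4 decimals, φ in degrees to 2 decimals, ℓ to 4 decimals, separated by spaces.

0.4966 186.42 3.1077

ρ = √(x²+y²) = √(-1.946² + -0.219²) = 1.95828
φ = atan2(y, x) mod 360° = atan2(-0.219, -1.946) = 186.4210°
|p|² = ρ² + z² = 1.95828² + 2.013² = 7.88705
κ = 2ρ / |p|² = 2×1.95828 / 7.88705 = 0.49658
θ = 2·atan2(ρ, z) = 2·atan2(1.95828, 2.013) = 1.54324 rad
ℓ = θ/κ = 1.54324/0.49658 = 3.10773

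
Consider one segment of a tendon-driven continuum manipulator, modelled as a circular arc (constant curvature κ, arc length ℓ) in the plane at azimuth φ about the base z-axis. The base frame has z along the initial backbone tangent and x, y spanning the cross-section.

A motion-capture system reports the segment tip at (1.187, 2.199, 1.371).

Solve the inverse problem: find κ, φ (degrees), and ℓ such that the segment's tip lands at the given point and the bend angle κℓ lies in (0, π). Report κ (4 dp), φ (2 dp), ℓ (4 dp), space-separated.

0.6152 61.64 3.4754

ρ = √(x²+y²) = √(1.187² + 2.199²) = 2.49891
φ = atan2(y, x) mod 360° = atan2(2.199, 1.187) = 61.6402°
|p|² = ρ² + z² = 2.49891² + 1.371² = 8.12421
κ = 2ρ / |p|² = 2×2.49891 / 8.12421 = 0.61518
θ = 2·atan2(ρ, z) = 2·atan2(2.49891, 1.371) = 2.13800 rad
ℓ = θ/κ = 2.13800/0.61518 = 3.47542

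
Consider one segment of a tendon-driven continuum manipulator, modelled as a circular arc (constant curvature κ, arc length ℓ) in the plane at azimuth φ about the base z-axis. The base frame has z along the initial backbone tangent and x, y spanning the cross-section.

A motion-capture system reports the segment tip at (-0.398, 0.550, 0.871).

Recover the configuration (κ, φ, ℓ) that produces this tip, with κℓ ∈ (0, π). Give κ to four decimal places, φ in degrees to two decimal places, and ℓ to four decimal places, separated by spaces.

1.1134 125.89 1.1893

ρ = √(x²+y²) = √(-0.398² + 0.550²) = 0.67890
φ = atan2(y, x) mod 360° = atan2(0.550, -0.398) = 125.8909°
|p|² = ρ² + z² = 0.67890² + 0.871² = 1.21955
κ = 2ρ / |p|² = 2×0.67890 / 1.21955 = 1.11336
θ = 2·atan2(ρ, z) = 2·atan2(0.67890, 0.871) = 1.32417 rad
ℓ = θ/κ = 1.32417/1.11336 = 1.18934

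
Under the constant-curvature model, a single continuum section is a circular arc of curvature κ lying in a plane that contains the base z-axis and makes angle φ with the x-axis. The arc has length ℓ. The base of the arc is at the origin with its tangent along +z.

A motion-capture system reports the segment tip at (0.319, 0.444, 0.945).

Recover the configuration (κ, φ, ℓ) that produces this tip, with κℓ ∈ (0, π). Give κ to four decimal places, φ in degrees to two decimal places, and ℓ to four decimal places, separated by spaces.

ρ = √(x²+y²) = √(0.319² + 0.444²) = 0.54671
φ = atan2(y, x) mod 360° = atan2(0.444, 0.319) = 54.3039°
|p|² = ρ² + z² = 0.54671² + 0.945² = 1.19192
κ = 2ρ / |p|² = 2×0.54671 / 1.19192 = 0.91737
θ = 2·atan2(ρ, z) = 2·atan2(0.54671, 0.945) = 1.04897 rad
ℓ = θ/κ = 1.04897/0.91737 = 1.14346

0.9174 54.30 1.1435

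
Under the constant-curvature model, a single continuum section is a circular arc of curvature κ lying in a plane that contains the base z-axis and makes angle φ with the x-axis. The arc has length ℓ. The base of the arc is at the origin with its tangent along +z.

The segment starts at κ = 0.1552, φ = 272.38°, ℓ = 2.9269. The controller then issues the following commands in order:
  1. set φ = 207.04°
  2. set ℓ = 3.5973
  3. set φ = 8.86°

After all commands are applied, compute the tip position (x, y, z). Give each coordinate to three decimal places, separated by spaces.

initial: κ=0.1552, φ=272.38°, ℓ=2.9269
cmd 1: set φ=207.04° → (κ,φ,ℓ)=(0.1552,207.04°,2.9269) → tip=(-0.5820,-0.2971,2.8273)
cmd 2: set ℓ=3.5973 → (κ,φ,ℓ)=(0.1552,207.04°,3.5973) → tip=(-0.8714,-0.4448,3.4133)
cmd 3: set φ=8.86° → (κ,φ,ℓ)=(0.1552,8.86°,3.5973) → tip=(0.9667,0.1507,3.4133)

0.967 0.151 3.413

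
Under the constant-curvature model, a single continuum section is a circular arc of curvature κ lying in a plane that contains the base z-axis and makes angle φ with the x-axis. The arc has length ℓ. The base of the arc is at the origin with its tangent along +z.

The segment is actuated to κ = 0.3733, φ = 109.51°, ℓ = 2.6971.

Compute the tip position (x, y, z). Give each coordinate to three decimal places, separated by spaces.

-0.416 1.175 2.264

θ = κ·ℓ = 0.3733 × 2.6971 = 1.00683 rad
ρ = (1 − cos θ)/κ = (1 − 0.53454)/0.3733 = 1.24687
z = sin θ / κ = 0.84514/0.3733 = 2.26397
x = ρ cos φ = 1.24687 × cos(109.51°) = -0.41642
y = ρ sin φ = 1.24687 × sin(109.51°) = 1.17528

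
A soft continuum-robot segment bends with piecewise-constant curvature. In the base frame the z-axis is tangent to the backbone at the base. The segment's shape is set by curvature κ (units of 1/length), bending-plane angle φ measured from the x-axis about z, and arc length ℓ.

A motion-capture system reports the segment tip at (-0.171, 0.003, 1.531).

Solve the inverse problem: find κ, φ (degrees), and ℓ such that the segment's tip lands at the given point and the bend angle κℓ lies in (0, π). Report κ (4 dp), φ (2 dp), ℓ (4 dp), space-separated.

ρ = √(x²+y²) = √(-0.171² + 0.003²) = 0.17103
φ = atan2(y, x) mod 360° = atan2(0.003, -0.171) = 178.9949°
|p|² = ρ² + z² = 0.17103² + 1.531² = 2.37321
κ = 2ρ / |p|² = 2×0.17103 / 2.37321 = 0.14413
θ = 2·atan2(ρ, z) = 2·atan2(0.17103, 1.531) = 0.22250 rad
ℓ = θ/κ = 0.22250/0.14413 = 1.54371

0.1441 178.99 1.5437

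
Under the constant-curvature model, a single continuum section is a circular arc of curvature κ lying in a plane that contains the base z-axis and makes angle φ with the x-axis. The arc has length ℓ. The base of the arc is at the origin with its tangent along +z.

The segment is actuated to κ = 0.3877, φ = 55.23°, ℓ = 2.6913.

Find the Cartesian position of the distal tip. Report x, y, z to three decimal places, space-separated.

0.731 1.052 2.229

θ = κ·ℓ = 0.3877 × 2.6913 = 1.04342 rad
ρ = (1 − cos θ)/κ = (1 − 0.50327)/0.3877 = 1.28122
z = sin θ / κ = 0.86413/0.3877 = 2.22886
x = ρ cos φ = 1.28122 × cos(55.23°) = 0.73066
y = ρ sin φ = 1.28122 × sin(55.23°) = 1.05246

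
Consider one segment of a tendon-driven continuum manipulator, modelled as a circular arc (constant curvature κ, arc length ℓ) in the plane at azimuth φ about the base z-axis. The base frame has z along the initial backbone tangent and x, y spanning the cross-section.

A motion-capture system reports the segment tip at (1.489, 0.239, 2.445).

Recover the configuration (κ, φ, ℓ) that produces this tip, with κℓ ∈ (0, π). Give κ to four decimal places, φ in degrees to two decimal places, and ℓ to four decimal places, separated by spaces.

ρ = √(x²+y²) = √(1.489² + 0.239²) = 1.50806
φ = atan2(y, x) mod 360° = atan2(0.239, 1.489) = 9.1188°
|p|² = ρ² + z² = 1.50806² + 2.445² = 8.25227
κ = 2ρ / |p|² = 2×1.50806 / 8.25227 = 0.36549
θ = 2·atan2(ρ, z) = 2·atan2(1.50806, 2.445) = 1.10535 rad
ℓ = θ/κ = 1.10535/0.36549 = 3.02430

0.3655 9.12 3.0243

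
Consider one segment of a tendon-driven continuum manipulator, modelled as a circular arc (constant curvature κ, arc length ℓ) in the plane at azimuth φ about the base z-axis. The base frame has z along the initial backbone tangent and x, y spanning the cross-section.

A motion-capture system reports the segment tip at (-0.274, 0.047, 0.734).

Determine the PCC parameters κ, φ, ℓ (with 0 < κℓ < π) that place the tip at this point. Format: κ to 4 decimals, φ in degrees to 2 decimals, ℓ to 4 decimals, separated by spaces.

ρ = √(x²+y²) = √(-0.274² + 0.047²) = 0.27800
φ = atan2(y, x) mod 360° = atan2(0.047, -0.274) = 170.2666°
|p|² = ρ² + z² = 0.27800² + 0.734² = 0.61604
κ = 2ρ / |p|² = 2×0.27800 / 0.61604 = 0.90254
θ = 2·atan2(ρ, z) = 2·atan2(0.27800, 0.734) = 0.72411 rad
ℓ = θ/κ = 0.72411/0.90254 = 0.80230

0.9025 170.27 0.8023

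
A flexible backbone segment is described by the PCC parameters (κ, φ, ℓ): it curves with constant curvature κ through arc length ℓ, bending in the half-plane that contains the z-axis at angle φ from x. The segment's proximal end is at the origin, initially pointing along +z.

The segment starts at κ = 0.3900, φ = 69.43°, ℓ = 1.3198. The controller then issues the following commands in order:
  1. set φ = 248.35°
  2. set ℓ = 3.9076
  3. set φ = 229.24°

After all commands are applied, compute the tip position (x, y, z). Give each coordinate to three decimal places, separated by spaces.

initial: κ=0.3900, φ=69.43°, ℓ=1.3198
cmd 1: set φ=248.35° → (κ,φ,ℓ)=(0.3900,248.35°,1.3198) → tip=(-0.1226,-0.3088,1.2623)
cmd 2: set ℓ=3.9076 → (κ,φ,ℓ)=(0.3900,248.35°,3.9076) → tip=(-0.9017,-2.2716,2.5613)
cmd 3: set φ=229.24° → (κ,φ,ℓ)=(0.3900,229.24°,3.9076) → tip=(-1.5957,-1.8513,2.5613)

-1.596 -1.851 2.561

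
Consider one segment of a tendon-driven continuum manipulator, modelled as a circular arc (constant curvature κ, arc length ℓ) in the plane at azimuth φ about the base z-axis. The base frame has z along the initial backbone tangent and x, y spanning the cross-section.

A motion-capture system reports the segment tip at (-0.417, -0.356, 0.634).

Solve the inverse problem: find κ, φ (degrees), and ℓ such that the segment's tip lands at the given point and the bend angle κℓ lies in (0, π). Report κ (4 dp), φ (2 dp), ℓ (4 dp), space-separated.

1.5608 220.49 0.9137

ρ = √(x²+y²) = √(-0.417² + -0.356²) = 0.54829
φ = atan2(y, x) mod 360° = atan2(-0.356, -0.417) = 220.4880°
|p|² = ρ² + z² = 0.54829² + 0.634² = 0.70258
κ = 2ρ / |p|² = 2×0.54829 / 0.70258 = 1.56080
θ = 2·atan2(ρ, z) = 2·atan2(0.54829, 0.634) = 1.42606 rad
ℓ = θ/κ = 1.42606/1.56080 = 0.91368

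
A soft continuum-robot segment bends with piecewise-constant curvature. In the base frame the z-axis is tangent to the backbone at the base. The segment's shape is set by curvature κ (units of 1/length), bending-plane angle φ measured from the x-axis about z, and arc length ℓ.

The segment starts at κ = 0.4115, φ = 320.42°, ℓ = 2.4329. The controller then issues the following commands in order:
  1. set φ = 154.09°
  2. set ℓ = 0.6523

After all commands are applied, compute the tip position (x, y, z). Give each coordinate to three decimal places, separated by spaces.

initial: κ=0.4115, φ=320.42°, ℓ=2.4329
cmd 1: set φ=154.09° → (κ,φ,ℓ)=(0.4115,154.09°,2.4329) → tip=(-1.0069,0.4892,2.0464)
cmd 2: set ℓ=0.6523 → (κ,φ,ℓ)=(0.4115,154.09°,0.6523) → tip=(-0.0783,0.0380,0.6445)

-0.078 0.038 0.644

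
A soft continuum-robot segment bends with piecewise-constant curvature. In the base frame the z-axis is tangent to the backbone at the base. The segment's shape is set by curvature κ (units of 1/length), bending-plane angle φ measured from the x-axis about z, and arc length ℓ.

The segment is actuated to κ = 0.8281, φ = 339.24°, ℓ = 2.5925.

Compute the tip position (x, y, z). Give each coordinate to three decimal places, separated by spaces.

θ = κ·ℓ = 0.8281 × 2.5925 = 2.14685 rad
ρ = (1 − cos θ)/κ = (1 − -0.54472)/0.8281 = 1.86538
z = sin θ / κ = 0.83862/0.8281 = 1.01270
x = ρ cos φ = 1.86538 × cos(339.24°) = 1.74426
y = ρ sin φ = 1.86538 × sin(339.24°) = -0.66119

1.744 -0.661 1.013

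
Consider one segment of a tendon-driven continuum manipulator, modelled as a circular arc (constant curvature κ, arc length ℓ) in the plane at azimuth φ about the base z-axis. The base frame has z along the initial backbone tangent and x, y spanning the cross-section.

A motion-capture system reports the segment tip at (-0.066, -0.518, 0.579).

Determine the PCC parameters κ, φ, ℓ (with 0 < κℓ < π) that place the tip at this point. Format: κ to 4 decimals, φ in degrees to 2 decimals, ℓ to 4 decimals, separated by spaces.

1.7179 262.74 0.8543

ρ = √(x²+y²) = √(-0.066² + -0.518²) = 0.52219
φ = atan2(y, x) mod 360° = atan2(-0.518, -0.066) = 262.7389°
|p|² = ρ² + z² = 0.52219² + 0.579² = 0.60792
κ = 2ρ / |p|² = 2×0.52219 / 0.60792 = 1.71795
θ = 2·atan2(ρ, z) = 2·atan2(0.52219, 0.579) = 1.46770 rad
ℓ = θ/κ = 1.46770/1.71795 = 0.85434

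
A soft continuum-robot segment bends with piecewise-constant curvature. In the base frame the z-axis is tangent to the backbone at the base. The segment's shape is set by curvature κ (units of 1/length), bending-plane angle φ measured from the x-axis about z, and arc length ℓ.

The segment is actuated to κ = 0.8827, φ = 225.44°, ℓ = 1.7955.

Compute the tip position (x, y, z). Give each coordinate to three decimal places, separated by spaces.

θ = κ·ℓ = 0.8827 × 1.7955 = 1.58489 rad
ρ = (1 − cos θ)/κ = (1 − -0.01409)/0.8827 = 1.14885
z = sin θ / κ = 0.99990/0.8827 = 1.13278
x = ρ cos φ = 1.14885 × cos(225.44°) = -0.80610
y = ρ sin φ = 1.14885 × sin(225.44°) = -0.81858

-0.806 -0.819 1.133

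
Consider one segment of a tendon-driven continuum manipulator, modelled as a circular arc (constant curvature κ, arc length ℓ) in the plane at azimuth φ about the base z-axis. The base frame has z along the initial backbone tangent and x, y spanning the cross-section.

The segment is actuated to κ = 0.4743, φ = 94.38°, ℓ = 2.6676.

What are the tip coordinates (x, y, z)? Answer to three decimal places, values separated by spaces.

θ = κ·ℓ = 0.4743 × 2.6676 = 1.26524 rad
ρ = (1 − cos θ)/κ = (1 − 0.30082)/0.4743 = 1.47413
z = sin θ / κ = 0.95368/0.4743 = 2.01071
x = ρ cos φ = 1.47413 × cos(94.38°) = -0.11258
y = ρ sin φ = 1.47413 × sin(94.38°) = 1.46982

-0.113 1.470 2.011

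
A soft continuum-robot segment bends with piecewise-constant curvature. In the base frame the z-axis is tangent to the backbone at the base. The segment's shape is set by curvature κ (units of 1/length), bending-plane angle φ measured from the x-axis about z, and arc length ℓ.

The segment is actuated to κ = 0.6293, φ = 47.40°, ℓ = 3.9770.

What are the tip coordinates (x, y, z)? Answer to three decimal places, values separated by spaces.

θ = κ·ℓ = 0.6293 × 3.9770 = 2.50273 rad
ρ = (1 − cos θ)/κ = (1 − -0.80277)/0.6293 = 2.86473
z = sin θ / κ = 0.59629/0.6293 = 0.94754
x = ρ cos φ = 2.86473 × cos(47.40°) = 1.93906
y = ρ sin φ = 2.86473 × sin(47.40°) = 2.10872

1.939 2.109 0.948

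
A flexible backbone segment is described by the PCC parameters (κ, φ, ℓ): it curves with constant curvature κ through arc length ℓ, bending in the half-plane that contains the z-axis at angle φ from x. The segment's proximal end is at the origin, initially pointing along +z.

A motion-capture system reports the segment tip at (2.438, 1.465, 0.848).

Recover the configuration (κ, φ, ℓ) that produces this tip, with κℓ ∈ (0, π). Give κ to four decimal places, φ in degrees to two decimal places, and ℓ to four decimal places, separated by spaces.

0.6458 31.00 3.9676

ρ = √(x²+y²) = √(2.438² + 1.465²) = 2.84430
φ = atan2(y, x) mod 360° = atan2(1.465, 2.438) = 31.0018°
|p|² = ρ² + z² = 2.84430² + 0.848² = 8.80917
κ = 2ρ / |p|² = 2×2.84430 / 8.80917 = 0.64576
θ = 2·atan2(ρ, z) = 2·atan2(2.84430, 0.848) = 2.56209 rad
ℓ = θ/κ = 2.56209/0.64576 = 3.96757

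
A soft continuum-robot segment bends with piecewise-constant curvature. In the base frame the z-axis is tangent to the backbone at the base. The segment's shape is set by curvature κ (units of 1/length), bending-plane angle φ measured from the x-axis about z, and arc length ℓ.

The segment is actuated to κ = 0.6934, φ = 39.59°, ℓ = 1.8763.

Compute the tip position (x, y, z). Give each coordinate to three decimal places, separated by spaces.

0.815 0.674 1.390

θ = κ·ℓ = 0.6934 × 1.8763 = 1.30103 rad
ρ = (1 − cos θ)/κ = (1 − 0.26651)/0.6934 = 1.05782
z = sin θ / κ = 0.96383/0.6934 = 1.39001
x = ρ cos φ = 1.05782 × cos(39.59°) = 0.81518
y = ρ sin φ = 1.05782 × sin(39.59°) = 0.67414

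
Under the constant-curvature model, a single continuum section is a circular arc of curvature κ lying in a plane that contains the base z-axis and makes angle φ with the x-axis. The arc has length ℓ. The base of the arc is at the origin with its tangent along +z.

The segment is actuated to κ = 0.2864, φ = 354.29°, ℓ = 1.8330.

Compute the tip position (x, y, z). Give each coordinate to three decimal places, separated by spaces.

θ = κ·ℓ = 0.2864 × 1.8330 = 0.52497 rad
ρ = (1 − cos θ)/κ = (1 − 0.86534)/0.2864 = 0.47019
z = sin θ / κ = 0.50119/0.2864 = 1.74996
x = ρ cos φ = 0.47019 × cos(354.29°) = 0.46785
y = ρ sin φ = 0.47019 × sin(354.29°) = -0.04678

0.468 -0.047 1.750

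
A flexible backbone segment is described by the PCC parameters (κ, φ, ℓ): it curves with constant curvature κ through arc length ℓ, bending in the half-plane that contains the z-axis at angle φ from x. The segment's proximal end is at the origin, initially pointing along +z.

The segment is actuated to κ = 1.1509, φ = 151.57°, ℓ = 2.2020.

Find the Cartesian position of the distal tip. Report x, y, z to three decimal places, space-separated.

-1.392 0.753 0.496

θ = κ·ℓ = 1.1509 × 2.2020 = 2.53428 rad
ρ = (1 − cos θ)/κ = (1 − -0.82119)/1.1509 = 1.58240
z = sin θ / κ = 0.57066/1.1509 = 0.49584
x = ρ cos φ = 1.58240 × cos(151.57°) = -1.39156
y = ρ sin φ = 1.58240 × sin(151.57°) = 0.75336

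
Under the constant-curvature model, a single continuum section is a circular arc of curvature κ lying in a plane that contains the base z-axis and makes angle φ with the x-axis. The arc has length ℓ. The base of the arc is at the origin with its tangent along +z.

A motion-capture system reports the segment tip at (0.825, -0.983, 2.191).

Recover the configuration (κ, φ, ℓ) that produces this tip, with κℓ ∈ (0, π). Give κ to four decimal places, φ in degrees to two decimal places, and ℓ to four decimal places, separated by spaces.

0.3981 310.01 2.6620

ρ = √(x²+y²) = √(0.825² + -0.983²) = 1.28332
φ = atan2(y, x) mod 360° = atan2(-0.983, 0.825) = 310.0056°
|p|² = ρ² + z² = 1.28332² + 2.191² = 6.44739
κ = 2ρ / |p|² = 2×1.28332 / 6.44739 = 0.39809
θ = 2·atan2(ρ, z) = 2·atan2(1.28332, 2.191) = 1.05971 rad
ℓ = θ/κ = 1.05971/0.39809 = 2.66199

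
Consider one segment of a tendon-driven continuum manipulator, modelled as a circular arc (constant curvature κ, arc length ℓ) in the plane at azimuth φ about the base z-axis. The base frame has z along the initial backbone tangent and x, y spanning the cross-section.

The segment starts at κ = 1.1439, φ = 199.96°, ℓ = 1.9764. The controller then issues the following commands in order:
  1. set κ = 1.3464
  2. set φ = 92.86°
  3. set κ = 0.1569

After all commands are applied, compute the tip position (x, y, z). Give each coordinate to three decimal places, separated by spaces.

-0.015 0.304 1.945

initial: κ=1.1439, φ=199.96°, ℓ=1.9764
cmd 1: set κ=1.3464 → (κ,φ,ℓ)=(1.3464,199.96°,1.9764) → tip=(-1.3171,-0.4784,0.3433)
cmd 2: set φ=92.86° → (κ,φ,ℓ)=(1.3464,92.86°,1.9764) → tip=(-0.0699,1.3996,0.3433)
cmd 3: set κ=0.1569 → (κ,φ,ℓ)=(0.1569,92.86°,1.9764) → tip=(-0.0152,0.3036,1.9449)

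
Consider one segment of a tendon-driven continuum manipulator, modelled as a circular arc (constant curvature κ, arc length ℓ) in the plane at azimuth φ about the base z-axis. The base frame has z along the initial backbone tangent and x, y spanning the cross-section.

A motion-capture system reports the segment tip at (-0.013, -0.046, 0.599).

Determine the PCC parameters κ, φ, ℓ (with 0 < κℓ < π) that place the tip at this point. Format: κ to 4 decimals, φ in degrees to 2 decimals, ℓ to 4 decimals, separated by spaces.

ρ = √(x²+y²) = √(-0.013² + -0.046²) = 0.04780
φ = atan2(y, x) mod 360° = atan2(-0.046, -0.013) = 254.2192°
|p|² = ρ² + z² = 0.04780² + 0.599² = 0.36109
κ = 2ρ / |p|² = 2×0.04780 / 0.36109 = 0.26477
θ = 2·atan2(ρ, z) = 2·atan2(0.04780, 0.599) = 0.15927 rad
ℓ = θ/κ = 0.15927/0.26477 = 0.60154

0.2648 254.22 0.6015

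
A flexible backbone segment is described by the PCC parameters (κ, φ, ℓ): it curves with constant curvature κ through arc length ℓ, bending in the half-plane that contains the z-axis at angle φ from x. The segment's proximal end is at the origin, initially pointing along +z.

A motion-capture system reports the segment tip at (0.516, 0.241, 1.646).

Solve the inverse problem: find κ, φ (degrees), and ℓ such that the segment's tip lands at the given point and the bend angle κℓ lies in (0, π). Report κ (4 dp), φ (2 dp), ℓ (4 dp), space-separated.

ρ = √(x²+y²) = √(0.516² + 0.241²) = 0.56951
φ = atan2(y, x) mod 360° = atan2(0.241, 0.516) = 25.0351°
|p|² = ρ² + z² = 0.56951² + 1.646² = 3.03365
κ = 2ρ / |p|² = 2×0.56951 / 3.03365 = 0.37546
θ = 2·atan2(ρ, z) = 2·atan2(0.56951, 1.646) = 0.66620 rad
ℓ = θ/κ = 0.66620/0.37546 = 1.77437

0.3755 25.04 1.7744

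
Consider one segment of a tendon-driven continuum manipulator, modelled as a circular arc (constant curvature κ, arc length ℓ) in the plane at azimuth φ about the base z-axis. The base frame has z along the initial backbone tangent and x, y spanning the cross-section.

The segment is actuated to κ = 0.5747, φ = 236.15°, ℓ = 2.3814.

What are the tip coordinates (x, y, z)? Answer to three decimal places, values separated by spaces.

θ = κ·ℓ = 0.5747 × 2.3814 = 1.36859 rad
ρ = (1 − cos θ)/κ = (1 − 0.20083)/0.5747 = 1.39059
z = sin θ / κ = 0.97963/0.5747 = 1.70459
x = ρ cos φ = 1.39059 × cos(236.15°) = -0.77458
y = ρ sin φ = 1.39059 × sin(236.15°) = -1.15488

-0.775 -1.155 1.705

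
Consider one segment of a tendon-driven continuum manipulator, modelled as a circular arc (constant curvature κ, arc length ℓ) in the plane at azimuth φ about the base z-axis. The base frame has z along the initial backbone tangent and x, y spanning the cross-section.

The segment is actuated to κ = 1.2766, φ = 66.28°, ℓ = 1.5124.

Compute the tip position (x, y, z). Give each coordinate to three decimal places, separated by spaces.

0.426 0.970 0.733

θ = κ·ℓ = 1.2766 × 1.5124 = 1.93073 rad
ρ = (1 − cos θ)/κ = (1 − -0.35221)/1.2766 = 1.05923
z = sin θ / κ = 0.93592/1.2766 = 0.73314
x = ρ cos φ = 1.05923 × cos(66.28°) = 0.42609
y = ρ sin φ = 1.05923 × sin(66.28°) = 0.96975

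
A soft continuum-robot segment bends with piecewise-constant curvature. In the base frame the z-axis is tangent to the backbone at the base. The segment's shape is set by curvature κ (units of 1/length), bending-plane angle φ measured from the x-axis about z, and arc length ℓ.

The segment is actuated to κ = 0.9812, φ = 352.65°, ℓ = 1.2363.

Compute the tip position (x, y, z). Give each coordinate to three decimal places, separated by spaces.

θ = κ·ℓ = 0.9812 × 1.2363 = 1.21306 rad
ρ = (1 − cos θ)/κ = (1 − 0.35016)/0.9812 = 0.66229
z = sin θ / κ = 0.93669/0.9812 = 0.95464
x = ρ cos φ = 0.66229 × cos(352.65°) = 0.65685
y = ρ sin φ = 0.66229 × sin(352.65°) = -0.08473

0.657 -0.085 0.955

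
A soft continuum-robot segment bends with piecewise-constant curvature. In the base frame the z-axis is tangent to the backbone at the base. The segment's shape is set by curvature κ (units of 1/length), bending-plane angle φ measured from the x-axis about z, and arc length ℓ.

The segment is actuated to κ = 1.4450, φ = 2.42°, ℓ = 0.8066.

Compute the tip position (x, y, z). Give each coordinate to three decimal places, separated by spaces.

0.419 0.018 0.636

θ = κ·ℓ = 1.4450 × 0.8066 = 1.16554 rad
ρ = (1 − cos θ)/κ = (1 − 0.39426)/1.4450 = 0.41920
z = sin θ / κ = 0.91900/1.4450 = 0.63599
x = ρ cos φ = 0.41920 × cos(2.42°) = 0.41883
y = ρ sin φ = 0.41920 × sin(2.42°) = 0.01770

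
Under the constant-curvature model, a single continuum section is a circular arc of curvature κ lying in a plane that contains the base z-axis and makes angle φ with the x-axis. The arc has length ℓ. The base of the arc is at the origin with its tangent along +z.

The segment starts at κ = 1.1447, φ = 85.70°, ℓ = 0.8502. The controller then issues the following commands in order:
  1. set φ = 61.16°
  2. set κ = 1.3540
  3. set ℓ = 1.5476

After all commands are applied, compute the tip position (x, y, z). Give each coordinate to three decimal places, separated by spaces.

initial: κ=1.1447, φ=85.70°, ℓ=0.8502
cmd 1: set φ=61.16° → (κ,φ,ℓ)=(1.1447,61.16°,0.8502) → tip=(0.1843,0.3347,0.7222)
cmd 2: set κ=1.3540 → (κ,φ,ℓ)=(1.3540,61.16°,0.8502) → tip=(0.2111,0.3834,0.6745)
cmd 3: set ℓ=1.5476 → (κ,φ,ℓ)=(1.3540,61.16°,1.5476) → tip=(0.5347,0.9710,0.6392)

0.535 0.971 0.639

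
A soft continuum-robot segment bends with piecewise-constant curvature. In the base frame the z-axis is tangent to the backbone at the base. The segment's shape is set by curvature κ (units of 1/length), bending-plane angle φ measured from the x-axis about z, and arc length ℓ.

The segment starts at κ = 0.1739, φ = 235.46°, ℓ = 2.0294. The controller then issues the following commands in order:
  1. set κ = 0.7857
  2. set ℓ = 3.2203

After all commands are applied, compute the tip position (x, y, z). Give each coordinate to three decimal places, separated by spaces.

-1.313 -1.907 0.731

initial: κ=0.1739, φ=235.46°, ℓ=2.0294
cmd 1: set κ=0.7857 → (κ,φ,ℓ)=(0.7857,235.46°,2.0294) → tip=(-0.7387,-1.0733,1.2724)
cmd 2: set ℓ=3.2203 → (κ,φ,ℓ)=(0.7857,235.46°,3.2203) → tip=(-1.3125,-1.9069,0.7306)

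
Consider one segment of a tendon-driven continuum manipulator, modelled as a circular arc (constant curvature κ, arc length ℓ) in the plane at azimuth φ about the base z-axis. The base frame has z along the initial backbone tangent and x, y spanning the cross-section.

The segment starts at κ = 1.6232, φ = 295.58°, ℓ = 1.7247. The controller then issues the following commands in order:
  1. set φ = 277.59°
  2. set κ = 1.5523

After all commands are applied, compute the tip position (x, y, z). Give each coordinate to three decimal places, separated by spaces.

initial: κ=1.6232, φ=295.58°, ℓ=1.7247
cmd 1: set φ=277.59° → (κ,φ,ℓ)=(1.6232,277.59°,1.7247) → tip=(0.1580,-1.1860,0.2066)
cmd 2: set κ=1.5523 → (κ,φ,ℓ)=(1.5523,277.59°,1.7247) → tip=(0.1612,-1.2095,0.2885)

0.161 -1.210 0.288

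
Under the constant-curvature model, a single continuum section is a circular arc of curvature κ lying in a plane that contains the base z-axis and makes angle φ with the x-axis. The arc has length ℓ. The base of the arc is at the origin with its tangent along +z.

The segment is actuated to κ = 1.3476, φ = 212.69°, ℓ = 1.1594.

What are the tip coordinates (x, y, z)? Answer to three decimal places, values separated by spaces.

-0.619 -0.397 0.742

θ = κ·ℓ = 1.3476 × 1.1594 = 1.56241 rad
ρ = (1 − cos θ)/κ = (1 − 0.00839)/1.3476 = 0.73583
z = sin θ / κ = 0.99996/1.3476 = 0.74203
x = ρ cos φ = 0.73583 × cos(212.69°) = -0.61928
y = ρ sin φ = 0.73583 × sin(212.69°) = -0.39742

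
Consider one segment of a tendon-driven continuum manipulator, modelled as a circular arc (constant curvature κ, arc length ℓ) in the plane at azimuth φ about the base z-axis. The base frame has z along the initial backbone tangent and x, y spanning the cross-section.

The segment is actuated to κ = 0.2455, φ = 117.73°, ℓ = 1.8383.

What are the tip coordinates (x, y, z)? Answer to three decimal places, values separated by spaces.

-0.190 0.361 1.777

θ = κ·ℓ = 0.2455 × 1.8383 = 0.45130 rad
ρ = (1 − cos θ)/κ = (1 − 0.89988)/0.2455 = 0.40782
z = sin θ / κ = 0.43614/0.2455 = 1.77653
x = ρ cos φ = 0.40782 × cos(117.73°) = -0.18976
y = ρ sin φ = 0.40782 × sin(117.73°) = 0.36098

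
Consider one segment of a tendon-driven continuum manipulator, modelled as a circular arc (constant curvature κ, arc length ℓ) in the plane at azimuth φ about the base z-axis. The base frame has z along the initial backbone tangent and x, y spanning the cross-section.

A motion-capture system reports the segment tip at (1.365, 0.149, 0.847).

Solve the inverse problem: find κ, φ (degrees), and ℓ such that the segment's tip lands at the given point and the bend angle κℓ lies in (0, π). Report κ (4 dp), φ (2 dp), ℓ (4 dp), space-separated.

ρ = √(x²+y²) = √(1.365² + 0.149²) = 1.37311
φ = atan2(y, x) mod 360° = atan2(0.149, 1.365) = 6.2296°
|p|² = ρ² + z² = 1.37311² + 0.847² = 2.60283
κ = 2ρ / |p|² = 2×1.37311 / 2.60283 = 1.05509
θ = 2·atan2(ρ, z) = 2·atan2(1.37311, 0.847) = 2.03616 rad
ℓ = θ/κ = 2.03616/1.05509 = 1.92985

1.0551 6.23 1.9299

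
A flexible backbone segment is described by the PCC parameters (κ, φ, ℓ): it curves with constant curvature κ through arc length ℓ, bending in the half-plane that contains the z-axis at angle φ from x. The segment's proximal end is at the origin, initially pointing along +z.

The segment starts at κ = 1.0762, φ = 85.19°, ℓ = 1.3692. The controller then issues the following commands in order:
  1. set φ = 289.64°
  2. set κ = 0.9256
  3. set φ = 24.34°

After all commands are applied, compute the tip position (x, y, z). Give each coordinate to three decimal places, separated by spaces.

initial: κ=1.0762, φ=85.19°, ℓ=1.3692
cmd 1: set φ=289.64° → (κ,φ,ℓ)=(1.0762,289.64°,1.3692) → tip=(0.2820,-0.7902,0.9248)
cmd 2: set κ=0.9256 → (κ,φ,ℓ)=(0.9256,289.64°,1.3692) → tip=(0.2546,-0.7135,1.0310)
cmd 3: set φ=24.34° → (κ,φ,ℓ)=(0.9256,24.34°,1.3692) → tip=(0.6902,0.3122,1.0310)

0.690 0.312 1.031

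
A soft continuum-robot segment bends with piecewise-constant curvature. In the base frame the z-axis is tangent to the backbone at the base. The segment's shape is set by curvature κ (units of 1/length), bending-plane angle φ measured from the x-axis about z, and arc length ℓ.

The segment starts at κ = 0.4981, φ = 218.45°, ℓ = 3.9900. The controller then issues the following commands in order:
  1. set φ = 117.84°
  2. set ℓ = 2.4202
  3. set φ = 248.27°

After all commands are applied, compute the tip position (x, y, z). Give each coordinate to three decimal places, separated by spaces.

-0.478 -1.199 1.875

initial: κ=0.4981, φ=218.45°, ℓ=3.9900
cmd 1: set φ=117.84° → (κ,φ,ℓ)=(0.4981,117.84°,3.9900) → tip=(-1.3170,2.4937,1.8359)
cmd 2: set ℓ=2.4202 → (κ,φ,ℓ)=(0.4981,117.84°,2.4202) → tip=(-0.6026,1.1411,1.8752)
cmd 3: set φ=248.27° → (κ,φ,ℓ)=(0.4981,248.27°,2.4202) → tip=(-0.4778,-1.1988,1.8752)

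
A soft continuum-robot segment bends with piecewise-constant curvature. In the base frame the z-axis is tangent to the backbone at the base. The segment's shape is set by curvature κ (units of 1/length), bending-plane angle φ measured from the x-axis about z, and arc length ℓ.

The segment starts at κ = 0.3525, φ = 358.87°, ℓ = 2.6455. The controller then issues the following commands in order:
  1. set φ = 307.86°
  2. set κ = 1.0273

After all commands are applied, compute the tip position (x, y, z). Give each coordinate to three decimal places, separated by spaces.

initial: κ=0.3525, φ=358.87°, ℓ=2.6455
cmd 1: set φ=307.86° → (κ,φ,ℓ)=(0.3525,307.86°,2.6455) → tip=(0.7038,-0.9053,2.2784)
cmd 2: set κ=1.0273 → (κ,φ,ℓ)=(1.0273,307.86°,2.6455) → tip=(1.1420,-1.4691,0.4004)

1.142 -1.469 0.400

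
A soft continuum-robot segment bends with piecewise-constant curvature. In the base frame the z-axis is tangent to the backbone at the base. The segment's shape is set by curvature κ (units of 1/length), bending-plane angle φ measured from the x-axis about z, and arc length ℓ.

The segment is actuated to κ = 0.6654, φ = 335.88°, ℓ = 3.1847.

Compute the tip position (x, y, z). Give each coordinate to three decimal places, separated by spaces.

θ = κ·ℓ = 0.6654 × 3.1847 = 2.11910 rad
ρ = (1 − cos θ)/κ = (1 − -0.52124)/0.6654 = 2.28620
z = sin θ / κ = 0.85341/0.6654 = 1.28255
x = ρ cos φ = 2.28620 × cos(335.88°) = 2.08660
y = ρ sin φ = 2.28620 × sin(335.88°) = -0.93425

2.087 -0.934 1.283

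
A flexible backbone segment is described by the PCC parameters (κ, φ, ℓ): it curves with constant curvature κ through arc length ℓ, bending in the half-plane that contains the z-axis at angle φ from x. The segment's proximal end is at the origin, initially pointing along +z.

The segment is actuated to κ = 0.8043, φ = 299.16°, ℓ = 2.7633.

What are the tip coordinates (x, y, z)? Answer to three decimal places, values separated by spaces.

0.973 -1.744 0.988

θ = κ·ℓ = 0.8043 × 2.7633 = 2.22252 rad
ρ = (1 − cos θ)/κ = (1 − -0.60656)/0.8043 = 1.99746
z = sin θ / κ = 0.79504/0.8043 = 0.98848
x = ρ cos φ = 1.99746 × cos(299.16°) = 0.97326
y = ρ sin φ = 1.99746 × sin(299.16°) = -1.74431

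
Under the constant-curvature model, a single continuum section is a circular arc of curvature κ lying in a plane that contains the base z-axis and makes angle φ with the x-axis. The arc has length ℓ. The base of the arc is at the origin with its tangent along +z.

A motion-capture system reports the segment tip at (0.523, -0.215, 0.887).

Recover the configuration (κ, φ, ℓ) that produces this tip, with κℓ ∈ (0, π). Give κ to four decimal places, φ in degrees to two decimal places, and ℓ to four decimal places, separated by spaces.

ρ = √(x²+y²) = √(0.523² + -0.215²) = 0.56547
φ = atan2(y, x) mod 360° = atan2(-0.215, 0.523) = 337.6529°
|p|² = ρ² + z² = 0.56547² + 0.887² = 1.10652
κ = 2ρ / |p|² = 2×0.56547 / 1.10652 = 1.02206
θ = 2·atan2(ρ, z) = 2·atan2(0.56547, 0.887) = 1.13508 rad
ℓ = θ/κ = 1.13508/1.02206 = 1.11058

1.0221 337.65 1.1106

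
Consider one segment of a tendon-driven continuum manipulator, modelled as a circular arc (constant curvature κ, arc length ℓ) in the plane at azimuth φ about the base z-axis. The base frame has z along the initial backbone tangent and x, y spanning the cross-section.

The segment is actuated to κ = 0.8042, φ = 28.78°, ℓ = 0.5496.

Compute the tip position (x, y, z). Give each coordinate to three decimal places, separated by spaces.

0.105 0.058 0.532

θ = κ·ℓ = 0.8042 × 0.5496 = 0.44199 rad
ρ = (1 − cos θ)/κ = (1 − 0.90390)/0.8042 = 0.11949
z = sin θ / κ = 0.42774/0.8042 = 0.53188
x = ρ cos φ = 0.11949 × cos(28.78°) = 0.10473
y = ρ sin φ = 0.11949 × sin(28.78°) = 0.05753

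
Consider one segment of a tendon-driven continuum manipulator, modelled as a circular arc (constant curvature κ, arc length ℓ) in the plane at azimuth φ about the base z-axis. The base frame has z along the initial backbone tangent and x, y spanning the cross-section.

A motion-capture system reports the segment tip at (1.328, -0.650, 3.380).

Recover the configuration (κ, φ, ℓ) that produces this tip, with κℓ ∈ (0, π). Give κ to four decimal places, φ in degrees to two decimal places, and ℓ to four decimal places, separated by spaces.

ρ = √(x²+y²) = √(1.328² + -0.650²) = 1.47854
φ = atan2(y, x) mod 360° = atan2(-0.650, 1.328) = 333.9202°
|p|² = ρ² + z² = 1.47854² + 3.380² = 13.61048
κ = 2ρ / |p|² = 2×1.47854 / 13.61048 = 0.21727
θ = 2·atan2(ρ, z) = 2·atan2(1.47854, 3.380) = 0.82472 rad
ℓ = θ/κ = 0.82472/0.21727 = 3.79590

0.2173 333.92 3.7959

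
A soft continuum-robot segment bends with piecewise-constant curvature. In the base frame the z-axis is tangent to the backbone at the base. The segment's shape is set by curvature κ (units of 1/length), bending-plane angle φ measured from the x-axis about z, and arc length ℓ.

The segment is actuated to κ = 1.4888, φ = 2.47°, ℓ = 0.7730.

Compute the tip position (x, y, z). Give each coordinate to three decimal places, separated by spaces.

0.397 0.017 0.613

θ = κ·ℓ = 1.4888 × 0.7730 = 1.15084 rad
ρ = (1 − cos θ)/κ = (1 − 0.40772)/1.4888 = 0.39782
z = sin θ / κ = 0.91311/1.4888 = 0.61332
x = ρ cos φ = 0.39782 × cos(2.47°) = 0.39746
y = ρ sin φ = 0.39782 × sin(2.47°) = 0.01714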